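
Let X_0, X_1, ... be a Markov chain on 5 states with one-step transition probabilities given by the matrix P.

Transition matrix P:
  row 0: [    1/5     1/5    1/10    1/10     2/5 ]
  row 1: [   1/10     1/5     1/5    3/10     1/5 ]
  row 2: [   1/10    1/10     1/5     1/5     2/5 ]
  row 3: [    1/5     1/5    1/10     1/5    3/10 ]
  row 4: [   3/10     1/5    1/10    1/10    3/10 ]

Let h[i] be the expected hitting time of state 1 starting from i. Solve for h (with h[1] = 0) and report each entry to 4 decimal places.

First-step conditioning: h[1] = 0; for i ≠ 1, h[i] = 1 + Σ_k P[i][k]·h[k].
  h[0] = 1 + 1/5·h[0] + 1/10·h[2] + 1/10·h[3] + 2/5·h[4]
  h[2] = 1 + 1/10·h[0] + 1/5·h[2] + 1/5·h[3] + 2/5·h[4]
  h[3] = 1 + 1/5·h[0] + 1/10·h[2] + 1/5·h[3] + 3/10·h[4]
  h[4] = 1 + 3/10·h[0] + 1/10·h[2] + 1/10·h[3] + 3/10·h[4]
Solving the 4×4 linear system over states ≠ 1 gives exactly h = [90/17, 0, 100/17, 90/17, 90/17] (h[1] = 0 is the target).

h = [5.2941, 0.0000, 5.8824, 5.2941, 5.2941]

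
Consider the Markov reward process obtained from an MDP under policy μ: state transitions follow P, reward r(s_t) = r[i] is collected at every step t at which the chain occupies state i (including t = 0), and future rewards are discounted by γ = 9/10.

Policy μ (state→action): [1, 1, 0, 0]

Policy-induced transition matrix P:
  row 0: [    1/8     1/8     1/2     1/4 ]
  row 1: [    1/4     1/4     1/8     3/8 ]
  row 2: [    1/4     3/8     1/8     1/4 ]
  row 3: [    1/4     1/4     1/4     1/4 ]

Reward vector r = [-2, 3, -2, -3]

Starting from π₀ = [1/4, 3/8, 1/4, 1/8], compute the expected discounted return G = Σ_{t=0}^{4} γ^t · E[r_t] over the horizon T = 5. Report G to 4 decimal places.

t=0: π = [0.2500, 0.3750, 0.2500, 0.1250], E[r] = -0.2500, γ^t·E[r] = -0.250000, running G = -0.250000
t=1: π = [0.2188, 0.2500, 0.2344, 0.2969], E[r] = -1.0469, γ^t·E[r] = -0.942188, running G = -1.192188
t=2: π = [0.2227, 0.2520, 0.2441, 0.2813], E[r] = -1.0215, γ^t·E[r] = -0.827402, running G = -2.019590
t=3: π = [0.2222, 0.2527, 0.2437, 0.2815], E[r] = -1.0181, γ^t·E[r] = -0.742170, running G = -2.761760
t=4: π = [0.2222, 0.2527, 0.2435, 0.2816], E[r] = -1.0182, γ^t·E[r] = -0.668013, running G = -3.429774

G = -3.4298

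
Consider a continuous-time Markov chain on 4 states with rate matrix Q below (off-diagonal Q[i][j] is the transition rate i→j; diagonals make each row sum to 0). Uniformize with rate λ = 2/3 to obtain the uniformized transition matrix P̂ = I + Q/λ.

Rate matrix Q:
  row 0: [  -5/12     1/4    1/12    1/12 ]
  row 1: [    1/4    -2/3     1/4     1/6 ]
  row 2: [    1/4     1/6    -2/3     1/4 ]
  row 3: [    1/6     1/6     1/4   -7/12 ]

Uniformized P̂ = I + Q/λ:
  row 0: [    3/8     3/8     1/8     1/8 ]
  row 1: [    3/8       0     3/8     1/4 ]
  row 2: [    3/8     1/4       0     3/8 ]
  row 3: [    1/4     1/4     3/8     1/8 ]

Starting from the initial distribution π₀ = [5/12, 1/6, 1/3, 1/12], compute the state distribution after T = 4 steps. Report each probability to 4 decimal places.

t=0: π = [0.4167, 0.1667, 0.3333, 0.0833]
t=1: π = [0.3646, 0.2604, 0.1458, 0.2292]
t=2: π = [0.3464, 0.2305, 0.2292, 0.1940]
t=3: π = [0.3507, 0.2357, 0.2025, 0.2111]
t=4: π = [0.3486, 0.2349, 0.2114, 0.2051]

π = [0.3486, 0.2349, 0.2114, 0.2051]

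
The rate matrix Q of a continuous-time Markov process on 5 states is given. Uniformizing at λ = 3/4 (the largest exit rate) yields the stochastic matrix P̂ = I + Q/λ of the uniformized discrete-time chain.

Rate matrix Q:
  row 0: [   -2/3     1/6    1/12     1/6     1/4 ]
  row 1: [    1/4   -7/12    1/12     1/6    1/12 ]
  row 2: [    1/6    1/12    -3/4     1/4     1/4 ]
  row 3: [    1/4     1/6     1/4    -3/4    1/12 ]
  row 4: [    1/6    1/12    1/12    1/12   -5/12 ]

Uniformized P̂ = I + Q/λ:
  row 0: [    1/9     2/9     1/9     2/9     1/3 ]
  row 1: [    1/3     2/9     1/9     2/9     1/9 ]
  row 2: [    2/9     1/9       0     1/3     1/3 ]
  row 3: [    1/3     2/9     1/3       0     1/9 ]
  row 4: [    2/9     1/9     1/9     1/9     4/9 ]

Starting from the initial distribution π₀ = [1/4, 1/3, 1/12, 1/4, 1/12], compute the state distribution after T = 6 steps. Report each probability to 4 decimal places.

t=0: π = [0.2500, 0.3333, 0.0833, 0.2500, 0.0833]
t=1: π = [0.2593, 0.2037, 0.1574, 0.1667, 0.2130]
t=2: π = [0.2346, 0.1811, 0.1307, 0.1790, 0.2747]
t=3: π = [0.2362, 0.1772, 0.1364, 0.1664, 0.2838]
t=4: π = [0.2342, 0.1755, 0.1329, 0.1689, 0.2885]
t=5: π = [0.2345, 0.1754, 0.1339, 0.1674, 0.2889]
t=6: π = [0.2343, 0.1753, 0.1334, 0.1678, 0.2892]

π = [0.2343, 0.1753, 0.1334, 0.1678, 0.2892]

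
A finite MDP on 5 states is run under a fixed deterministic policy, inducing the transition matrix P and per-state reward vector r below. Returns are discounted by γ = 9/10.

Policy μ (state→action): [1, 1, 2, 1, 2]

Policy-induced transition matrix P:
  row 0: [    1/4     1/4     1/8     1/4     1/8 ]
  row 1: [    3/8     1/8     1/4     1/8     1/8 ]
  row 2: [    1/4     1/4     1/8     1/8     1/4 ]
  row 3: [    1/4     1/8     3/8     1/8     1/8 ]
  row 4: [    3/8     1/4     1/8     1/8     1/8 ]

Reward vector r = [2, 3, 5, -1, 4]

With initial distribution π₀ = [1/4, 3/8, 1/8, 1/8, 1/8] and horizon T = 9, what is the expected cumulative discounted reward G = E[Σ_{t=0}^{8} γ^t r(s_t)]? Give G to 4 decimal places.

G = 15.9089

t=0: π = [0.2500, 0.3750, 0.1250, 0.1250, 0.1250], E[r] = 2.6250, γ^t·E[r] = 2.625000, running G = 2.625000
t=1: π = [0.3125, 0.1875, 0.2031, 0.1563, 0.1406], E[r] = 2.6094, γ^t·E[r] = 2.348438, running G = 4.973438
t=2: π = [0.2910, 0.2070, 0.1875, 0.1641, 0.1504], E[r] = 2.5781, γ^t·E[r] = 2.088281, running G = 7.061719
t=3: π = [0.2947, 0.2036, 0.1919, 0.1614, 0.1484], E[r] = 2.5920, γ^t·E[r] = 1.889598, running G = 8.951317
t=4: π = [0.2940, 0.2044, 0.1908, 0.1618, 0.1490], E[r] = 2.5892, γ^t·E[r] = 1.698796, running G = 10.650113
t=5: π = [0.2942, 0.2042, 0.1910, 0.1618, 0.1488], E[r] = 2.5897, γ^t·E[r] = 1.529184, running G = 12.179297
t=6: π = [0.2941, 0.2043, 0.1910, 0.1618, 0.1489], E[r] = 2.5896, γ^t·E[r] = 1.376213, running G = 13.555510
t=7: π = [0.2941, 0.2042, 0.1910, 0.1618, 0.1489], E[r] = 2.5896, γ^t·E[r] = 1.238603, running G = 14.794113
t=8: π = [0.2941, 0.2042, 0.1910, 0.1618, 0.1489], E[r] = 2.5896, γ^t·E[r] = 1.114741, running G = 15.908854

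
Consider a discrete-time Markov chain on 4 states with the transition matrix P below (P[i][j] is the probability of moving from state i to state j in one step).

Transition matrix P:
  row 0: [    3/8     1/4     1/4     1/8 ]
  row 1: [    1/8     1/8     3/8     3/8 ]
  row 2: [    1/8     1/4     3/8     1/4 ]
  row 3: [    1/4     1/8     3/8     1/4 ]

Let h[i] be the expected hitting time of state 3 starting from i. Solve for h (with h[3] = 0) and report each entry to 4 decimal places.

h = [4.5405, 3.4595, 3.8919, 0.0000]

First-step conditioning: h[3] = 0; for i ≠ 3, h[i] = 1 + Σ_k P[i][k]·h[k].
  h[0] = 1 + 3/8·h[0] + 1/4·h[1] + 1/4·h[2]
  h[1] = 1 + 1/8·h[0] + 1/8·h[1] + 3/8·h[2]
  h[2] = 1 + 1/8·h[0] + 1/4·h[1] + 3/8·h[2]
Solving the 3×3 linear system over states ≠ 3 gives exactly h = [168/37, 128/37, 144/37, 0] (h[3] = 0 is the target).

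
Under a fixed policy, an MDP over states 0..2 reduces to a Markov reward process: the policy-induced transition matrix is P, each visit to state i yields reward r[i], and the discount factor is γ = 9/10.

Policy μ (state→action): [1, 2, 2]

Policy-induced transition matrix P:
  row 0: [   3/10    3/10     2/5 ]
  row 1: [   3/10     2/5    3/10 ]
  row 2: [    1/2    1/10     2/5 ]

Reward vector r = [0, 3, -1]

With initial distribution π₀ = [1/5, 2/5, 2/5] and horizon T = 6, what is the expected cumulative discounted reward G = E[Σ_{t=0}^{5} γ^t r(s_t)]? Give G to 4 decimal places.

t=0: π = [0.2000, 0.4000, 0.4000], E[r] = 0.8000, γ^t·E[r] = 0.800000, running G = 0.800000
t=1: π = [0.3800, 0.2600, 0.3600], E[r] = 0.4200, γ^t·E[r] = 0.378000, running G = 1.178000
t=2: π = [0.3720, 0.2540, 0.3740], E[r] = 0.3880, γ^t·E[r] = 0.314280, running G = 1.492280
t=3: π = [0.3748, 0.2506, 0.3746], E[r] = 0.3772, γ^t·E[r] = 0.274979, running G = 1.767259
t=4: π = [0.3749, 0.2501, 0.3749], E[r] = 0.3755, γ^t·E[r] = 0.246352, running G = 2.013611
t=5: π = [0.3750, 0.2500, 0.3750], E[r] = 0.3751, γ^t·E[r] = 0.221488, running G = 2.235099

G = 2.2351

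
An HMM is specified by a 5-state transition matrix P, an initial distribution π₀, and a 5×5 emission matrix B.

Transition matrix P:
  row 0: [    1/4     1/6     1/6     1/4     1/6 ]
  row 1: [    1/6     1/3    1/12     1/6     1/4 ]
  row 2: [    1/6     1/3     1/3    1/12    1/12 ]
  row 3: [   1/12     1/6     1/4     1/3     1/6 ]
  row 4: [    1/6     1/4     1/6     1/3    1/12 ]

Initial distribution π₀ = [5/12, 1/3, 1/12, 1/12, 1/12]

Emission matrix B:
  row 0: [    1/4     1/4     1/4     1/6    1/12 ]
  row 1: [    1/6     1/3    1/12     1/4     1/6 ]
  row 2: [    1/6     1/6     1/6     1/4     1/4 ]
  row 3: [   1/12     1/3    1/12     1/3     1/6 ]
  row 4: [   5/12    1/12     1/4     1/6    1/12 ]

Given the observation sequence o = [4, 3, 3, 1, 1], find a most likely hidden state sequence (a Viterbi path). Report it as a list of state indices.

t=0: δ = [3.472e-02, 5.556e-02, 2.083e-02, 1.389e-02, 6.944e-03]  (obs o_0=4)
t=1: δ = [1.543e-03, 4.630e-03, 1.736e-03, 3.086e-03, 2.315e-03]  ψ = [1, 1, 2, 1, 1]  (obs o_1=3)
t=2: δ = [1.286e-04, 3.858e-04, 1.929e-04, 3.429e-04, 1.929e-04]  ψ = [1, 1, 3, 3, 1]  (obs o_2=3)
t=3: δ = [1.608e-05, 4.287e-05, 1.429e-05, 3.810e-05, 8.038e-06]  ψ = [1, 1, 3, 3, 1]  (obs o_3=1)
t=4: δ = [1.786e-06, 4.763e-06, 1.588e-06, 4.234e-06, 8.931e-07]  ψ = [1, 1, 3, 3, 1]  (obs o_4=1)
backtrack: best end state = 1; path = [1, 1, 1, 1, 1]

path = [1, 1, 1, 1, 1]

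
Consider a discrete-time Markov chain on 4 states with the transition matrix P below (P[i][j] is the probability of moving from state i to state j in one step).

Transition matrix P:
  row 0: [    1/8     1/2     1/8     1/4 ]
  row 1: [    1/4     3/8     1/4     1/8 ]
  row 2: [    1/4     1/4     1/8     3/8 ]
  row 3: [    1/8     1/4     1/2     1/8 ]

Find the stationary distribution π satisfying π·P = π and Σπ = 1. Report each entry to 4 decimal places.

π = [0.1987, 0.3425, 0.2472, 0.2116]

Balance equations π_j = Σ_i π_i·P[i][j]:
  π_0 = 1/8·π_0 + 1/4·π_1 + 1/4·π_2 + 1/8·π_3
  π_1 = 1/2·π_0 + 3/8·π_1 + 1/4·π_2 + 1/4·π_3
  π_2 = 1/8·π_0 + 1/4·π_1 + 1/8·π_2 + 1/2·π_3
  normalize: π_0 + π_1 + π_2 + π_3 = 1
Solving the linear system gives exactly π = [123/619, 212/619, 153/619, 131/619].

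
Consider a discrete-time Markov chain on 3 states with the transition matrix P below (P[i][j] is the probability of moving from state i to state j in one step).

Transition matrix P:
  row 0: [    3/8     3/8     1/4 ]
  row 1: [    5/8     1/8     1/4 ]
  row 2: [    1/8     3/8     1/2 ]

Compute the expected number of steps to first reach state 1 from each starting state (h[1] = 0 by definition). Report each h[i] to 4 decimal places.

h = [2.6667, 0.0000, 2.6667]

First-step conditioning: h[1] = 0; for i ≠ 1, h[i] = 1 + Σ_k P[i][k]·h[k].
  h[0] = 1 + 3/8·h[0] + 1/4·h[2]
  h[2] = 1 + 1/8·h[0] + 1/2·h[2]
Solving the 2×2 linear system over states ≠ 1 gives exactly h = [8/3, 0, 8/3] (h[1] = 0 is the target).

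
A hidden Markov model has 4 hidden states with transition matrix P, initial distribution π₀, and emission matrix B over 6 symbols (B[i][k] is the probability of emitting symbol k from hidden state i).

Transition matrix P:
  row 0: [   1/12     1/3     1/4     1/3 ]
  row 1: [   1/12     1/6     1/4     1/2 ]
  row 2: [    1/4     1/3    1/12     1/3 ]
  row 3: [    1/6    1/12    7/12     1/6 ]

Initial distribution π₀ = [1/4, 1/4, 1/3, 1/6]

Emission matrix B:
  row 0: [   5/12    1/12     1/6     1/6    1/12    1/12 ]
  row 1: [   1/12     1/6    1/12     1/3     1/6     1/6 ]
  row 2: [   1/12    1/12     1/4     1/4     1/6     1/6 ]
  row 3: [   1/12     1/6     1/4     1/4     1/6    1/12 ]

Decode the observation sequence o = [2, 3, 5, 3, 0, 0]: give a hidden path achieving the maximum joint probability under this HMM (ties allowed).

path = [2, 3, 2, 3, 2, 0]

t=0: δ = [4.167e-02, 2.083e-02, 8.333e-02, 4.167e-02]  (obs o_0=2)
t=1: δ = [3.472e-03, 9.259e-03, 6.076e-03, 6.944e-03]  ψ = [2, 2, 3, 2]  (obs o_1=3)
t=2: δ = [1.266e-04, 3.376e-04, 6.752e-04, 3.858e-04]  ψ = [2, 2, 3, 1]  (obs o_2=5)
t=3: δ = [2.813e-05, 7.502e-05, 5.626e-05, 5.626e-05]  ψ = [2, 2, 3, 2]  (obs o_3=3)
t=4: δ = [5.861e-06, 1.563e-06, 2.735e-06, 3.126e-06]  ψ = [2, 2, 3, 1]  (obs o_4=0)
t=5: δ = [2.849e-07, 1.628e-07, 1.519e-07, 1.628e-07]  ψ = [2, 0, 3, 0]  (obs o_5=0)
backtrack: best end state = 0; path = [2, 3, 2, 3, 2, 0]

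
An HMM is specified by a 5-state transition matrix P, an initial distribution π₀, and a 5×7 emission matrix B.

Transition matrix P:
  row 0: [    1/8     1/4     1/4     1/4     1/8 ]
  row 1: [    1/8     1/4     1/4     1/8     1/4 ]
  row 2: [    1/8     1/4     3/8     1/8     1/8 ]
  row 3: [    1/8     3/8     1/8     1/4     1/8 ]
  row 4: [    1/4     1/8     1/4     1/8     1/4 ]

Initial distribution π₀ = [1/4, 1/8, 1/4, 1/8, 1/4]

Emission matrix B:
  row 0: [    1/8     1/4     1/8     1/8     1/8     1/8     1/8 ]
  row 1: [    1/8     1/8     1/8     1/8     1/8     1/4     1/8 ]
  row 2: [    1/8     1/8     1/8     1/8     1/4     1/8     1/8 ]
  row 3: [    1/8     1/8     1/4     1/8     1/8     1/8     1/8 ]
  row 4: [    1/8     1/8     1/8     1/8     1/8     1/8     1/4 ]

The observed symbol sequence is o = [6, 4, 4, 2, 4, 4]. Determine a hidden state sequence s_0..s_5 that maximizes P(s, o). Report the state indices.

t=0: δ = [3.125e-02, 1.562e-02, 3.125e-02, 1.562e-02, 6.250e-02]  (obs o_0=6)
t=1: δ = [1.953e-03, 9.766e-04, 3.906e-03, 9.766e-04, 1.953e-03]  ψ = [4, 0, 4, 0, 4]  (obs o_1=4)
t=2: δ = [6.104e-05, 1.221e-04, 3.662e-04, 6.104e-05, 6.104e-05]  ψ = [2, 2, 2, 0, 2]  (obs o_2=4)
t=3: δ = [5.722e-06, 1.144e-05, 1.717e-05, 1.144e-05, 5.722e-06]  ψ = [2, 2, 2, 2, 2]  (obs o_3=2)
t=4: δ = [2.682e-07, 5.364e-07, 1.609e-06, 3.576e-07, 3.576e-07]  ψ = [2, 2, 2, 3, 1]  (obs o_4=4)
t=5: δ = [2.515e-08, 5.029e-08, 1.509e-07, 2.515e-08, 2.515e-08]  ψ = [2, 2, 2, 2, 2]  (obs o_5=4)
backtrack: best end state = 2; path = [4, 2, 2, 2, 2, 2]

path = [4, 2, 2, 2, 2, 2]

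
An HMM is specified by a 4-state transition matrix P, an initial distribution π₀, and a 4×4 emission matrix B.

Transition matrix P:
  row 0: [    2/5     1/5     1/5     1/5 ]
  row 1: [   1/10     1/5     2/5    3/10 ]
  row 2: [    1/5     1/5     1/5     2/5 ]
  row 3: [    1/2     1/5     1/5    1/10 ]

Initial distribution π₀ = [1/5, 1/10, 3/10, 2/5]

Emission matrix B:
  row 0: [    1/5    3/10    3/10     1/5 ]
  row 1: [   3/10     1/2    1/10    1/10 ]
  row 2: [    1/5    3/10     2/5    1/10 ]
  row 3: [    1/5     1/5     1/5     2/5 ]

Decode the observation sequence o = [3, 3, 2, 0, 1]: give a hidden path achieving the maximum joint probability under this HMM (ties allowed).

path = [3, 0, 0, 0, 0]

t=0: δ = [4.000e-02, 1.000e-02, 3.000e-02, 1.600e-01]  (obs o_0=3)
t=1: δ = [1.600e-02, 3.200e-03, 3.200e-03, 6.400e-03]  ψ = [3, 3, 3, 3]  (obs o_1=3)
t=2: δ = [1.920e-03, 3.200e-04, 1.280e-03, 6.400e-04]  ψ = [0, 0, 0, 0]  (obs o_2=2)
t=3: δ = [1.536e-04, 1.152e-04, 7.680e-05, 1.024e-04]  ψ = [0, 0, 0, 2]  (obs o_3=0)
t=4: δ = [1.843e-05, 1.536e-05, 1.382e-05, 6.912e-06]  ψ = [0, 0, 1, 1]  (obs o_4=1)
backtrack: best end state = 0; path = [3, 0, 0, 0, 0]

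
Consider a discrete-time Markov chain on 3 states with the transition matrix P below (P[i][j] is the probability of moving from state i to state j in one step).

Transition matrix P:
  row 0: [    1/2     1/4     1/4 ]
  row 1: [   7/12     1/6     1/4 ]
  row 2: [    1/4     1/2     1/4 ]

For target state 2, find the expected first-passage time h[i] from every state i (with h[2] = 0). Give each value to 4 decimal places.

First-step conditioning: h[2] = 0; for i ≠ 2, h[i] = 1 + Σ_k P[i][k]·h[k].
  h[0] = 1 + 1/2·h[0] + 1/4·h[1]
  h[1] = 1 + 7/12·h[0] + 1/6·h[1]
Solving the 2×2 linear system over states ≠ 2 gives exactly h = [4, 4, 0] (h[2] = 0 is the target).

h = [4.0000, 4.0000, 0.0000]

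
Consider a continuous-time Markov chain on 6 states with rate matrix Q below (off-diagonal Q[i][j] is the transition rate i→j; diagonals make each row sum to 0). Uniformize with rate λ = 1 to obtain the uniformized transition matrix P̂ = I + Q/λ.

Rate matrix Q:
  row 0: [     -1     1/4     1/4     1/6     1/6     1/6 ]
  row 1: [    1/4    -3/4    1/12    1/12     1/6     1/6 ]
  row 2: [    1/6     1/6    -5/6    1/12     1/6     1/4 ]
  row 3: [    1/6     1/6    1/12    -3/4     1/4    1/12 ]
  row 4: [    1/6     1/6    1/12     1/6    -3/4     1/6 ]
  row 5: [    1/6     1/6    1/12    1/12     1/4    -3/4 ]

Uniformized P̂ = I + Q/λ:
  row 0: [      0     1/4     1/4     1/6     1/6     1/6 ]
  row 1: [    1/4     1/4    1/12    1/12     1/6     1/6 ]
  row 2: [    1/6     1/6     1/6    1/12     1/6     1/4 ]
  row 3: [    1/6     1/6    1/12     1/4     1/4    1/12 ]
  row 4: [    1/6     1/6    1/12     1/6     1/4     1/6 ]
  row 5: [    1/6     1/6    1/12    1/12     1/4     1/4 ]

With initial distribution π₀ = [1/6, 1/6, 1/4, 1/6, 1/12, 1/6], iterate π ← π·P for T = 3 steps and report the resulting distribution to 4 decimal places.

t=0: π = [0.1667, 0.1667, 0.2500, 0.1667, 0.0833, 0.1667]
t=1: π = [0.1528, 0.1944, 0.1319, 0.1319, 0.2014, 0.1875]
t=2: π = [0.1574, 0.1956, 0.1198, 0.1348, 0.2101, 0.1823]
t=3: π = [0.1567, 0.1961, 0.1196, 0.1364, 0.2106, 0.1806]

π = [0.1567, 0.1961, 0.1196, 0.1364, 0.2106, 0.1806]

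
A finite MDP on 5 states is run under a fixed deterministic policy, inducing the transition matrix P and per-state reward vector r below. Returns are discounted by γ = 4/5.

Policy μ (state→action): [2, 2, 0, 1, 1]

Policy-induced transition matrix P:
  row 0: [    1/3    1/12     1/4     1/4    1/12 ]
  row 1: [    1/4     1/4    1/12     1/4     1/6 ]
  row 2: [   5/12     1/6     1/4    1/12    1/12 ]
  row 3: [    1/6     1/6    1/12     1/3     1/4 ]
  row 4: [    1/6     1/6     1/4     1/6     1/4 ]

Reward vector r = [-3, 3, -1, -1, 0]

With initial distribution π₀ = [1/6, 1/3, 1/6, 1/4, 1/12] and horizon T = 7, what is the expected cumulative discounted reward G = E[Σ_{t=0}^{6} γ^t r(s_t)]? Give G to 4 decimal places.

G = -2.0237

t=0: π = [0.1667, 0.3333, 0.1667, 0.2500, 0.0833], E[r] = 0.0833, γ^t·E[r] = 0.083333, running G = 0.083333
t=1: π = [0.2639, 0.1806, 0.1528, 0.2361, 0.1667], E[r] = -0.6389, γ^t·E[r] = -0.511111, running G = -0.427778
t=2: π = [0.2639, 0.1597, 0.1806, 0.2303, 0.1655], E[r] = -0.7234, γ^t·E[r] = -0.462963, running G = -0.890741
t=3: π = [0.2691, 0.1580, 0.1850, 0.2253, 0.1626], E[r] = -0.7436, γ^t·E[r] = -0.380741, running G = -1.271481
t=4: π = [0.2709, 0.1574, 0.1861, 0.2244, 0.1612], E[r] = -0.7511, γ^t·E[r] = -0.307641, running G = -1.579123
t=5: π = [0.2715, 0.1572, 0.1864, 0.2243, 0.1607], E[r] = -0.7534, γ^t·E[r] = -0.246875, running G = -1.825998
t=6: π = [0.2716, 0.1571, 0.1864, 0.2242, 0.1606], E[r] = -0.7540, γ^t·E[r] = -0.197666, running G = -2.023663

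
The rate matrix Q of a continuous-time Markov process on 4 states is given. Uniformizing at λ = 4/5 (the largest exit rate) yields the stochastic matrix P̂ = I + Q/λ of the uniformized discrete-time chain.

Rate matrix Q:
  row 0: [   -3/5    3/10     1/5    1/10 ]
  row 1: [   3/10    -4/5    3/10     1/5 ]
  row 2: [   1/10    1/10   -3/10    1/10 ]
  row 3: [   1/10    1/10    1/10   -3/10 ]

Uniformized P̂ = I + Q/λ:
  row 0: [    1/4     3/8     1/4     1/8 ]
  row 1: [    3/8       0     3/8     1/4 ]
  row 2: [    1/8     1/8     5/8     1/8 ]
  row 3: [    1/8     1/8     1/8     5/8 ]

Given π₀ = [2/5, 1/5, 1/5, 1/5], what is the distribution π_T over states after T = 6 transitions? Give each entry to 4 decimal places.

t=0: π = [0.4000, 0.2000, 0.2000, 0.2000]
t=1: π = [0.2250, 0.2000, 0.3250, 0.2500]
t=2: π = [0.2031, 0.1563, 0.3656, 0.2750]
t=3: π = [0.1895, 0.1563, 0.3723, 0.2820]
t=4: π = [0.1877, 0.1528, 0.3739, 0.2855]
t=5: π = [0.1867, 0.1528, 0.3736, 0.2869]
t=6: π = [0.1865, 0.1526, 0.3733, 0.2875]

π = [0.1865, 0.1526, 0.3733, 0.2875]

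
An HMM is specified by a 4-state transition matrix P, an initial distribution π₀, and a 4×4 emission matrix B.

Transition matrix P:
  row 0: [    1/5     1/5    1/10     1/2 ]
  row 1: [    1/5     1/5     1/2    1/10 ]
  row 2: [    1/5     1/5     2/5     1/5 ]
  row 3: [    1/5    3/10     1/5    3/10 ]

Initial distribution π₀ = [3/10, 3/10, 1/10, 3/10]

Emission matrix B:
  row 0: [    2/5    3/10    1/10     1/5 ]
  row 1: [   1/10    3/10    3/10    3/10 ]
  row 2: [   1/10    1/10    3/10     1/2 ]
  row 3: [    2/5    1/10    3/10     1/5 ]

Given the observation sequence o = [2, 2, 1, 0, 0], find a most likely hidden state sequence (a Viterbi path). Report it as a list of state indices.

path = [1, 2, 0, 3, 3]

t=0: δ = [3.000e-02, 9.000e-02, 3.000e-02, 9.000e-02]  (obs o_0=2)
t=1: δ = [1.800e-03, 8.100e-03, 1.350e-02, 8.100e-03]  ψ = [1, 3, 1, 3]  (obs o_1=2)
t=2: δ = [8.100e-04, 8.100e-04, 5.400e-04, 2.700e-04]  ψ = [2, 2, 2, 2]  (obs o_2=1)
t=3: δ = [6.480e-05, 1.620e-05, 4.050e-05, 1.620e-04]  ψ = [0, 0, 1, 0]  (obs o_3=0)
t=4: δ = [1.296e-05, 4.860e-06, 3.240e-06, 1.944e-05]  ψ = [3, 3, 3, 3]  (obs o_4=0)
backtrack: best end state = 3; path = [1, 2, 0, 3, 3]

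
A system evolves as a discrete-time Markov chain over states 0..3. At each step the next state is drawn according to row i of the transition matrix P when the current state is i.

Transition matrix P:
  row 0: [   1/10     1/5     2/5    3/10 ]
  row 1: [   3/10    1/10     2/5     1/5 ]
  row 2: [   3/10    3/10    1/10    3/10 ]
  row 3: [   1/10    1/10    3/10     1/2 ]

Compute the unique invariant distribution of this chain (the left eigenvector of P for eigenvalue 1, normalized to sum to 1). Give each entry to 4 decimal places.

Balance equations π_j = Σ_i π_i·P[i][j]:
  π_0 = 1/10·π_0 + 3/10·π_1 + 3/10·π_2 + 1/10·π_3
  π_1 = 1/5·π_0 + 1/10·π_1 + 3/10·π_2 + 1/10·π_3
  π_2 = 2/5·π_0 + 2/5·π_1 + 1/10·π_2 + 3/10·π_3
  normalize: π_0 + π_1 + π_2 + π_3 = 1
Solving the linear system gives exactly π = [108/565, 99/565, 317/1130, 399/1130].

π = [0.1912, 0.1752, 0.2805, 0.3531]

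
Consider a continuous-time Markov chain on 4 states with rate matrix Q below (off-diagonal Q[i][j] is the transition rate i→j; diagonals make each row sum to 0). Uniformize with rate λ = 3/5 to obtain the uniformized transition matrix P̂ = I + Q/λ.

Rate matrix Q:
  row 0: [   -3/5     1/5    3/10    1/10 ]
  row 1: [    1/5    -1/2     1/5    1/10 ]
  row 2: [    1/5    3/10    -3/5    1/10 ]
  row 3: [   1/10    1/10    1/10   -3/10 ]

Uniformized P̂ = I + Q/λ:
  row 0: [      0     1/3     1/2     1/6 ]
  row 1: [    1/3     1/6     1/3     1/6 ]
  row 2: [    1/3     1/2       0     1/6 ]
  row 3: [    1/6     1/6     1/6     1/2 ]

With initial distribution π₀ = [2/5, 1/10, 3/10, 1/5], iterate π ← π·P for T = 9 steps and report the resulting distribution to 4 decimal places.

π = [0.2187, 0.2851, 0.2461, 0.2500]

t=0: π = [0.4000, 0.1000, 0.3000, 0.2000]
t=1: π = [0.1667, 0.3333, 0.2667, 0.2333]
t=2: π = [0.2389, 0.2833, 0.2333, 0.2444]
t=3: π = [0.2130, 0.2843, 0.2546, 0.2481]
t=4: π = [0.2210, 0.2870, 0.2426, 0.2494]
t=5: π = [0.2181, 0.2844, 0.2477, 0.2498]
t=6: π = [0.2190, 0.2856, 0.2455, 0.2499]
t=7: π = [0.2187, 0.2850, 0.2464, 0.2500]
t=8: π = [0.2188, 0.2852, 0.2460, 0.2500]
t=9: π = [0.2187, 0.2851, 0.2461, 0.2500]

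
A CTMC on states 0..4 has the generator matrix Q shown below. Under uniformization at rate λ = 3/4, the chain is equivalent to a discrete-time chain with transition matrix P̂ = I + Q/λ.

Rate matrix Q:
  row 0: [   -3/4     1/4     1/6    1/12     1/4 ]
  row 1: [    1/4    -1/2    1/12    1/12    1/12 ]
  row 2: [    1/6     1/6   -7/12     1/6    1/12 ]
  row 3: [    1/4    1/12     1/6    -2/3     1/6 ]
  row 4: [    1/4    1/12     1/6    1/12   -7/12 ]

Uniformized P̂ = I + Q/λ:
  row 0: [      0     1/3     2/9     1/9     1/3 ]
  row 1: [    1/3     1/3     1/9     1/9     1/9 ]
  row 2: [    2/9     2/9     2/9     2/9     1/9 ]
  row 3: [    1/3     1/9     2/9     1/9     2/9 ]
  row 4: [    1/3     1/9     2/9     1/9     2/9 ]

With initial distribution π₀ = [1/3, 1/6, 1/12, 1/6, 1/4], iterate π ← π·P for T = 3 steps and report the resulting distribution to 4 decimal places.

t=0: π = [0.3333, 0.1667, 0.0833, 0.1667, 0.2500]
t=1: π = [0.2130, 0.2315, 0.2037, 0.1204, 0.2315]
t=2: π = [0.2397, 0.2325, 0.1965, 0.1337, 0.1975]
t=3: π = [0.2316, 0.2379, 0.1964, 0.1329, 0.2012]

π = [0.2316, 0.2379, 0.1964, 0.1329, 0.2012]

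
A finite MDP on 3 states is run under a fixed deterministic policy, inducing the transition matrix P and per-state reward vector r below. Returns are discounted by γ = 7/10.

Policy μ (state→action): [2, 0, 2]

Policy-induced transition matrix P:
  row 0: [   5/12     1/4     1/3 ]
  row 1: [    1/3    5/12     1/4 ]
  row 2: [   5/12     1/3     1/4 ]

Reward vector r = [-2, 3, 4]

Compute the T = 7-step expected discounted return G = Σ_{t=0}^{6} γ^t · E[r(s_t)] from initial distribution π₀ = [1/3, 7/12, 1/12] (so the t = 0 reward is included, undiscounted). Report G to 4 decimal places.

G = 4.2431

t=0: π = [0.3333, 0.5833, 0.0833], E[r] = 1.4167, γ^t·E[r] = 1.416667, running G = 1.416667
t=1: π = [0.3681, 0.3542, 0.2778], E[r] = 1.4375, γ^t·E[r] = 1.006250, running G = 2.422917
t=2: π = [0.3872, 0.3322, 0.2807], E[r] = 1.3449, γ^t·E[r] = 0.659005, running G = 3.081921
t=3: π = [0.3890, 0.3288, 0.2823], E[r] = 1.3373, γ^t·E[r] = 0.458706, running G = 3.540628
t=4: π = [0.3893, 0.3283, 0.2824], E[r] = 1.3361, γ^t·E[r] = 0.320789, running G = 3.861416
t=5: π = [0.3893, 0.3283, 0.2824], E[r] = 1.3359, γ^t·E[r] = 0.224525, running G = 4.085941
t=6: π = [0.3893, 0.3282, 0.2824], E[r] = 1.3359, γ^t·E[r] = 0.157165, running G = 4.243106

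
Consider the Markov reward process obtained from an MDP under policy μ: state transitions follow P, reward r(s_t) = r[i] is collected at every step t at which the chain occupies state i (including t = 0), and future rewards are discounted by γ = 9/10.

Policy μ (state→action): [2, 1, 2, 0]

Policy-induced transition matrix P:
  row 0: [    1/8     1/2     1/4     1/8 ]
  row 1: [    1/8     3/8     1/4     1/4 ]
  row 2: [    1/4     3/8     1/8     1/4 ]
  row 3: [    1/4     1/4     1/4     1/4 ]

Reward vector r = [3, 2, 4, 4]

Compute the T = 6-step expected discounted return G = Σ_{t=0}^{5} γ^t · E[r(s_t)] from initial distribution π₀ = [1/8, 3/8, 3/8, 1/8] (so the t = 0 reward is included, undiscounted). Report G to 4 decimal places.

t=0: π = [0.1250, 0.3750, 0.3750, 0.1250], E[r] = 3.1250, γ^t·E[r] = 3.125000, running G = 3.125000
t=1: π = [0.1875, 0.3750, 0.2031, 0.2344], E[r] = 3.0625, γ^t·E[r] = 2.756250, running G = 5.881250
t=2: π = [0.1797, 0.3691, 0.2246, 0.2266], E[r] = 3.0820, γ^t·E[r] = 2.496445, running G = 8.377695
t=3: π = [0.1814, 0.3691, 0.2219, 0.2275], E[r] = 3.0803, γ^t·E[r] = 2.245555, running G = 10.623250
t=4: π = [0.1812, 0.3692, 0.2223, 0.2273], E[r] = 3.0804, γ^t·E[r] = 2.021019, running G = 12.644270
t=5: π = [0.1812, 0.3692, 0.2222, 0.2274], E[r] = 3.0803, γ^t·E[r] = 1.818909, running G = 14.463178

G = 14.4632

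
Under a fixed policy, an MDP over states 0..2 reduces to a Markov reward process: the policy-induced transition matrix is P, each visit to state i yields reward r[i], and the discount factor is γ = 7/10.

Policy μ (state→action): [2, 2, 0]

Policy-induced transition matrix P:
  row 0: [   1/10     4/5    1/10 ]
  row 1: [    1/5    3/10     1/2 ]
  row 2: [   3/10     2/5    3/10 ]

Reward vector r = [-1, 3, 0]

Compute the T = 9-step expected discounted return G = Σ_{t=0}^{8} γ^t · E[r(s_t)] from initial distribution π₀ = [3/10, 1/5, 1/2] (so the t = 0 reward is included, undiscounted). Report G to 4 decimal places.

t=0: π = [0.3000, 0.2000, 0.5000], E[r] = 0.3000, γ^t·E[r] = 0.300000, running G = 0.300000
t=1: π = [0.2200, 0.5000, 0.2800], E[r] = 1.2800, γ^t·E[r] = 0.896000, running G = 1.196000
t=2: π = [0.2060, 0.4380, 0.3560], E[r] = 1.1080, γ^t·E[r] = 0.542920, running G = 1.738920
t=3: π = [0.2150, 0.4386, 0.3464], E[r] = 1.1008, γ^t·E[r] = 0.377574, running G = 2.116494
t=4: π = [0.2131, 0.4421, 0.3447], E[r] = 1.1133, γ^t·E[r] = 0.267299, running G = 2.383793
t=5: π = [0.2132, 0.4410, 0.3458], E[r] = 1.1100, γ^t·E[r] = 0.186552, running G = 2.570345
t=6: π = [0.2133, 0.4412, 0.3456], E[r] = 1.1102, γ^t·E[r] = 0.130615, running G = 2.700961
t=7: π = [0.2132, 0.4412, 0.3456], E[r] = 1.1103, γ^t·E[r] = 0.091441, running G = 2.792402
t=8: π = [0.2132, 0.4412, 0.3456], E[r] = 1.1103, γ^t·E[r] = 0.064006, running G = 2.856408

G = 2.8564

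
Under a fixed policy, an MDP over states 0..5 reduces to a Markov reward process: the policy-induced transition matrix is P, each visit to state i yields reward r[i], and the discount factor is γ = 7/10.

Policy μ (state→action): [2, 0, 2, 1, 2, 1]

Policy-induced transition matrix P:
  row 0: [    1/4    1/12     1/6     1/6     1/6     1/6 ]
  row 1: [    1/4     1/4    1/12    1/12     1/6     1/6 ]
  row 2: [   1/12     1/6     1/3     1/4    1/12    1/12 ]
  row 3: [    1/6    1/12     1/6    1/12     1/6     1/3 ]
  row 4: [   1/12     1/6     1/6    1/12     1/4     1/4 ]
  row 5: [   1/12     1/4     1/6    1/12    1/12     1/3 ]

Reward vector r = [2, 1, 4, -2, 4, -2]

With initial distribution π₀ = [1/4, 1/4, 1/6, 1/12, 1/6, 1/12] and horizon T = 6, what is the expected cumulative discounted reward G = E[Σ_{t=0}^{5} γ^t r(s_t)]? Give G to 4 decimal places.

G = 3.9445

t=0: π = [0.2500, 0.2500, 0.1667, 0.0833, 0.1667, 0.0833], E[r] = 1.7500, γ^t·E[r] = 1.750000, running G = 1.750000
t=1: π = [0.1736, 0.1667, 0.1736, 0.1319, 0.1597, 0.1944], E[r] = 1.1944, γ^t·E[r] = 0.836111, running G = 2.586111
t=2: π = [0.1510, 0.1713, 0.1817, 0.1267, 0.1493, 0.2199], E[r] = 1.1042, γ^t·E[r] = 0.541042, running G = 3.127153
t=3: π = [0.1476, 0.1761, 0.1827, 0.1262, 0.1456, 0.2217], E[r] = 1.0887, γ^t·E[r] = 0.373436, running G = 3.500589
t=4: π = [0.1478, 0.1770, 0.1824, 0.1261, 0.1451, 0.2216], E[r] = 1.0875, γ^t·E[r] = 0.261100, running G = 3.761689
t=5: π = [0.1480, 0.1771, 0.1823, 0.1261, 0.1451, 0.2215], E[r] = 1.0876, γ^t·E[r] = 0.182785, running G = 3.944474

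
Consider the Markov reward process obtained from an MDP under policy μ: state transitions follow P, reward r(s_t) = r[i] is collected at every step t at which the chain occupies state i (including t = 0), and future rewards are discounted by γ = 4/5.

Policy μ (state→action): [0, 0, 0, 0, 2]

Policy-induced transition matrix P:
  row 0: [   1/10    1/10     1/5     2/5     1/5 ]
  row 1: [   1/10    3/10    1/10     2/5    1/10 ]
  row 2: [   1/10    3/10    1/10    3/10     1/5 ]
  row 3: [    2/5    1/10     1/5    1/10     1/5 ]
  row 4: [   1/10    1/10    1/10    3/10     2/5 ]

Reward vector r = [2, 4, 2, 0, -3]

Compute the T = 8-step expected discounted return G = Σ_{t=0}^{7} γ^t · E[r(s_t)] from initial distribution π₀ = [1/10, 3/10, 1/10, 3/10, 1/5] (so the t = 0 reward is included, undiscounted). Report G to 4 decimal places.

t=0: π = [0.1000, 0.3000, 0.1000, 0.3000, 0.2000], E[r] = 1.0000, γ^t·E[r] = 1.000000, running G = 1.000000
t=1: π = [0.1900, 0.1800, 0.1400, 0.2800, 0.2100], E[r] = 0.7500, γ^t·E[r] = 0.600000, running G = 1.600000
t=2: π = [0.1840, 0.1640, 0.1470, 0.2810, 0.2240], E[r] = 0.6460, γ^t·E[r] = 0.413440, running G = 2.013440
t=3: π = [0.1843, 0.1622, 0.1465, 0.2786, 0.2284], E[r] = 0.6252, γ^t·E[r] = 0.320102, running G = 2.333542
t=4: π = [0.1836, 0.1617, 0.1463, 0.2789, 0.2295], E[r] = 0.6183, γ^t·E[r] = 0.253264, running G = 2.586806
t=5: π = [0.1837, 0.1616, 0.1463, 0.2787, 0.2297], E[r] = 0.6171, γ^t·E[r] = 0.202221, running G = 2.789027
t=6: π = [0.1836, 0.1616, 0.1462, 0.2788, 0.2298], E[r] = 0.6167, γ^t·E[r] = 0.161656, running G = 2.950684
t=7: π = [0.1836, 0.1616, 0.1462, 0.2788, 0.2298], E[r] = 0.6166, γ^t·E[r] = 0.129311, running G = 3.079994

G = 3.0800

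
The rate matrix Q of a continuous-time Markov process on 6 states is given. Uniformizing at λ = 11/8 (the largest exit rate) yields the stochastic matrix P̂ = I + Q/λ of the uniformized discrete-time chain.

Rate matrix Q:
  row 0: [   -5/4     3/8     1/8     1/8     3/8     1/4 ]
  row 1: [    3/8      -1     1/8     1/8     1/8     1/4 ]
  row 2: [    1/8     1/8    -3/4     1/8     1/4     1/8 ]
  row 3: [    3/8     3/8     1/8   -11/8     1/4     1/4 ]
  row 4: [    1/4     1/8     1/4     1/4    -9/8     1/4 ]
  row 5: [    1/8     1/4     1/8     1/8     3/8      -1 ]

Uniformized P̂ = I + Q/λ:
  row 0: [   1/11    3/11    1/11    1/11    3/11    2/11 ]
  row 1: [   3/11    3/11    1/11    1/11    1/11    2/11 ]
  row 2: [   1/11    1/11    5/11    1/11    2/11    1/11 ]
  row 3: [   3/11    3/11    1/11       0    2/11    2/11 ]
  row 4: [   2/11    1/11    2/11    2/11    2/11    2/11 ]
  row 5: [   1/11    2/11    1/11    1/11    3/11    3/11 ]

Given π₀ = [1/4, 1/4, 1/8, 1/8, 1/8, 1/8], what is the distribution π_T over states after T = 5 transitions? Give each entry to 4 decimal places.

π = [0.1614, 0.1896, 0.1704, 0.0997, 0.1959, 0.1831]

t=0: π = [0.2500, 0.2500, 0.1250, 0.1250, 0.1250, 0.1250]
t=1: π = [0.1705, 0.2159, 0.1477, 0.0909, 0.1932, 0.1818]
t=2: π = [0.1643, 0.1942, 0.1622, 0.1002, 0.1942, 0.1849]
t=3: π = [0.1621, 0.1911, 0.1675, 0.0995, 0.1959, 0.1839]
t=4: π = [0.1615, 0.1899, 0.1696, 0.0997, 0.1959, 0.1833]
t=5: π = [0.1614, 0.1896, 0.1704, 0.0997, 0.1959, 0.1831]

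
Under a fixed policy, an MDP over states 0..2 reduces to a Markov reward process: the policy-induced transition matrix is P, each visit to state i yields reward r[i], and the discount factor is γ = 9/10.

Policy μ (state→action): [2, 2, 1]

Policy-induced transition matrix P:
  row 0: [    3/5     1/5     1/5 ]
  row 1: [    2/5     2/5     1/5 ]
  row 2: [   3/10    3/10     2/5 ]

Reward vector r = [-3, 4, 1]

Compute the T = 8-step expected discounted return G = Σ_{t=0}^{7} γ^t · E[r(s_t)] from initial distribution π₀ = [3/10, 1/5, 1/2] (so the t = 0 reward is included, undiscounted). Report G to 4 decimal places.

t=0: π = [0.3000, 0.2000, 0.5000], E[r] = 0.4000, γ^t·E[r] = 0.400000, running G = 0.400000
t=1: π = [0.4100, 0.2900, 0.3000], E[r] = 0.2300, γ^t·E[r] = 0.207000, running G = 0.607000
t=2: π = [0.4520, 0.2880, 0.2600], E[r] = 0.0560, γ^t·E[r] = 0.045360, running G = 0.652360
t=3: π = [0.4644, 0.2836, 0.2520], E[r] = -0.0068, γ^t·E[r] = -0.004957, running G = 0.647403
t=4: π = [0.4677, 0.2819, 0.2504], E[r] = -0.0250, γ^t·E[r] = -0.016376, running G = 0.631027
t=5: π = [0.4685, 0.2814, 0.2501], E[r] = -0.0297, γ^t·E[r] = -0.017545, running G = 0.613482
t=6: π = [0.4687, 0.2813, 0.2500], E[r] = -0.0309, γ^t·E[r] = -0.016414, running G = 0.597068
t=7: π = [0.4687, 0.2813, 0.2500], E[r] = -0.0312, γ^t·E[r] = -0.014907, running G = 0.582161

G = 0.5822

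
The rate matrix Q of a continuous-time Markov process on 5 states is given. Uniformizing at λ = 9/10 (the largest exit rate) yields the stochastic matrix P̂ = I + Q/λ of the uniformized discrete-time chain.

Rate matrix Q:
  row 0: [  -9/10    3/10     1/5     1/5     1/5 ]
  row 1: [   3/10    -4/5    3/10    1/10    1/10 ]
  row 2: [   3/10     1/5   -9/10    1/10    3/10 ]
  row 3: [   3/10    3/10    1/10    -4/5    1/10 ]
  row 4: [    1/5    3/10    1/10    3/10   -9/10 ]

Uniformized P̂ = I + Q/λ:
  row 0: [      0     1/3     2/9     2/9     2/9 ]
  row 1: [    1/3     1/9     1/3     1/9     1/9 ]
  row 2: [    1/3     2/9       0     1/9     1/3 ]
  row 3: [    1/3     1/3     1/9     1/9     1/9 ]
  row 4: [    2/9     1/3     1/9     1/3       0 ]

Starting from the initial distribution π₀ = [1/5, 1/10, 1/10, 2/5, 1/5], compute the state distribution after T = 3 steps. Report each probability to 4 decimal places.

π = [0.2370, 0.2567, 0.1722, 0.1720, 0.1621]

t=0: π = [0.2000, 0.1000, 0.1000, 0.4000, 0.2000]
t=1: π = [0.2444, 0.3000, 0.1444, 0.1778, 0.1333]
t=2: π = [0.2370, 0.2506, 0.1889, 0.1679, 0.1556]
t=3: π = [0.2370, 0.2567, 0.1722, 0.1720, 0.1621]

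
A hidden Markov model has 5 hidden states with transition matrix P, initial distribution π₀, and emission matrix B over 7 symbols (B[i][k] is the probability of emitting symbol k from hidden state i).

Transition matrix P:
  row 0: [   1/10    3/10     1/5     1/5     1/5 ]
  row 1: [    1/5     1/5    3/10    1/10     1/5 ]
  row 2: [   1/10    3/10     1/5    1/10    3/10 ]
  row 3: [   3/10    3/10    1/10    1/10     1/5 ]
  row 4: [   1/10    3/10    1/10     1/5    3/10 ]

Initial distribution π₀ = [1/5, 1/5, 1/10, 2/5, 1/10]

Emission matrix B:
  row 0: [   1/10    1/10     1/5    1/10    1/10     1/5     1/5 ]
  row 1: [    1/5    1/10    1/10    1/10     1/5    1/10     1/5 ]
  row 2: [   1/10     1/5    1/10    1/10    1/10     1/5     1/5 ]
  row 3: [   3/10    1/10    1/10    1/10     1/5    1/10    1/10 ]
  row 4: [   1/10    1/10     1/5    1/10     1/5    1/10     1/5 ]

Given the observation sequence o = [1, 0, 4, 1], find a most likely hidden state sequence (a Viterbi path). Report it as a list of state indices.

t=0: δ = [2.000e-02, 2.000e-02, 2.000e-02, 4.000e-02, 1.000e-02]  (obs o_0=1)
t=1: δ = [1.200e-03, 2.400e-03, 6.000e-04, 1.200e-03, 8.000e-04]  ψ = [3, 3, 1, 0, 3]  (obs o_1=0)
t=2: δ = [4.800e-05, 9.600e-05, 7.200e-05, 4.800e-05, 9.600e-05]  ψ = [1, 1, 1, 0, 1]  (obs o_2=4)
t=3: δ = [1.920e-06, 2.880e-06, 5.760e-06, 1.920e-06, 2.880e-06]  ψ = [1, 4, 1, 4, 4]  (obs o_3=1)
backtrack: best end state = 2; path = [3, 1, 1, 2]

path = [3, 1, 1, 2]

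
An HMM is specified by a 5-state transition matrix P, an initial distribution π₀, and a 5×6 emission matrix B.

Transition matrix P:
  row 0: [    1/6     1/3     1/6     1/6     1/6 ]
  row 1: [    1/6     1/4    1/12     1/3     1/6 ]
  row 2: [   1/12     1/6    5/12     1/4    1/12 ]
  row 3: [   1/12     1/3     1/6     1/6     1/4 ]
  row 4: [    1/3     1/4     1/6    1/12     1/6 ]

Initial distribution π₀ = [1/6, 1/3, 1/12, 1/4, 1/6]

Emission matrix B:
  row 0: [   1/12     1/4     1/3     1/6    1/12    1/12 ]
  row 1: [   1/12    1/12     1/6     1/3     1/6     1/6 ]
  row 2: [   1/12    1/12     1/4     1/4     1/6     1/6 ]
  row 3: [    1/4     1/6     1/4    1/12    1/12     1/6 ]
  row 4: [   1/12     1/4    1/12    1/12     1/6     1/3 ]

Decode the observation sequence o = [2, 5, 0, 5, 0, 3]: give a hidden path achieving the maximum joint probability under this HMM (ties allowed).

t=0: δ = [5.556e-02, 5.556e-02, 2.083e-02, 6.250e-02, 1.389e-02]  (obs o_0=2)
t=1: δ = [7.716e-04, 3.472e-03, 1.736e-03, 3.086e-03, 5.208e-03]  ψ = [0, 3, 3, 1, 3]  (obs o_1=5)
t=2: δ = [1.447e-04, 1.085e-04, 7.234e-05, 2.894e-04, 7.234e-05]  ψ = [4, 4, 4, 1, 4]  (obs o_2=0)
t=3: δ = [2.009e-06, 1.608e-05, 8.038e-06, 8.038e-06, 2.411e-05]  ψ = [0, 3, 3, 3, 3]  (obs o_3=5)
t=4: δ = [6.698e-07, 5.023e-07, 3.349e-07, 1.340e-06, 3.349e-07]  ψ = [4, 4, 4, 1, 4]  (obs o_4=0)
t=5: δ = [1.861e-08, 1.488e-07, 5.582e-08, 1.861e-08, 2.791e-08]  ψ = [0, 3, 3, 3, 3]  (obs o_5=3)
backtrack: best end state = 1; path = [3, 1, 3, 1, 3, 1]

path = [3, 1, 3, 1, 3, 1]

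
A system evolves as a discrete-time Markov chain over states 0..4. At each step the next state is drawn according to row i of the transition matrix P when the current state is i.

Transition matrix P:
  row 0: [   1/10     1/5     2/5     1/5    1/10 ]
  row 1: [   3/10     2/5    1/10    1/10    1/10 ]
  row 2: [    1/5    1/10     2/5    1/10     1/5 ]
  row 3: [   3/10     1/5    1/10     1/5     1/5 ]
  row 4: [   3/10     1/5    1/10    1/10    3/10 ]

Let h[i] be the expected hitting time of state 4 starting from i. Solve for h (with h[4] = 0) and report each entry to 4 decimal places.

h = [6.9416, 7.2567, 6.2651, 6.4504, 0.0000]

First-step conditioning: h[4] = 0; for i ≠ 4, h[i] = 1 + Σ_k P[i][k]·h[k].
  h[0] = 1 + 1/10·h[0] + 1/5·h[1] + 2/5·h[2] + 1/5·h[3]
  h[1] = 1 + 3/10·h[0] + 2/5·h[1] + 1/10·h[2] + 1/10·h[3]
  h[2] = 1 + 1/5·h[0] + 1/10·h[1] + 2/5·h[2] + 1/10·h[3]
  h[3] = 1 + 3/10·h[0] + 1/5·h[1] + 1/10·h[2] + 1/5·h[3]
Solving the 4×4 linear system over states ≠ 4 gives exactly h = [7490/1079, 7830/1079, 520/83, 6960/1079, 0] (h[4] = 0 is the target).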